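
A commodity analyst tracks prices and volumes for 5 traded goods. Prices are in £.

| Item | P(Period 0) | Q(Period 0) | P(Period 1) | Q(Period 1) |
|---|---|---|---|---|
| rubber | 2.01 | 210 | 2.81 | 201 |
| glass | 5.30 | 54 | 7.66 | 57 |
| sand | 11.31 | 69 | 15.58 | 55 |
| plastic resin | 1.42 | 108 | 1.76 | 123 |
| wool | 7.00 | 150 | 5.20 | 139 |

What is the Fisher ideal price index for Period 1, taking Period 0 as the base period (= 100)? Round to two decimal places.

Laspeyres component (base-period weights):
ΣP(Period 1)Q(Period 0) = 2.81×210 + 7.66×54 + 15.58×69 + 1.76×108 + 5.20×150 = 590.1 + 413.64 + 1075.02 + 190.08 + 780 = 3048.84
ΣP(Period 0)Q(Period 0) = 2.01×210 + 5.30×54 + 11.31×69 + 1.42×108 + 7.00×150 = 422.1 + 286.2 + 780.39 + 153.36 + 1050 = 2692.05
L = 3048.84 / 2692.05 × 100 = 113.2535
Paasche component (current-period weights):
ΣP(Period 1)Q(Period 1) = 2.81×201 + 7.66×57 + 15.58×55 + 1.76×123 + 5.20×139 = 564.81 + 436.62 + 856.9 + 216.48 + 722.8 = 2797.61
ΣP(Period 0)Q(Period 1) = 2.01×201 + 5.30×57 + 11.31×55 + 1.42×123 + 7.00×139 = 404.01 + 302.1 + 622.05 + 174.66 + 973 = 2475.82
P = 2797.61 / 2475.82 × 100 = 112.9973
Fisher = √(L × P) = √(113.2535 × 112.9973) = 113.1253

113.13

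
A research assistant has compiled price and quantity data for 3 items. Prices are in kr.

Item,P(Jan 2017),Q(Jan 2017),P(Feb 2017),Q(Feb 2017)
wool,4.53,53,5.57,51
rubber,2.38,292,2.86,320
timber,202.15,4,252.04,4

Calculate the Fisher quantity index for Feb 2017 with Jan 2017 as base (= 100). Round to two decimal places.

Laspeyres component (base-period weights):
ΣP(Jan 2017)Q(Feb 2017) = 4.53×51 + 2.38×320 + 202.15×4 = 231.03 + 761.6 + 808.6 = 1801.23
ΣP(Jan 2017)Q(Jan 2017) = 4.53×53 + 2.38×292 + 202.15×4 = 240.09 + 694.96 + 808.6 = 1743.65
L = 1801.23 / 1743.65 × 100 = 103.3023
Paasche component (current-period weights):
ΣP(Feb 2017)Q(Feb 2017) = 5.57×51 + 2.86×320 + 252.04×4 = 284.07 + 915.2 + 1008.16 = 2207.43
ΣP(Feb 2017)Q(Jan 2017) = 5.57×53 + 2.86×292 + 252.04×4 = 295.21 + 835.12 + 1008.16 = 2138.49
P = 2207.43 / 2138.49 × 100 = 103.2238
Fisher = √(L × P) = √(103.3023 × 103.2238) = 103.2630

103.26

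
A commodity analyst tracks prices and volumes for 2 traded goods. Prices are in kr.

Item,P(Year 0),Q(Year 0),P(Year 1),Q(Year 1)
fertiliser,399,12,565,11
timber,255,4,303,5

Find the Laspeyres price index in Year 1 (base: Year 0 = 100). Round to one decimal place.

Laspeyres price index uses base-period quantities as weights.
ΣP(Year 1)·Q(Year 0) = 565×12 + 303×4 = 6780 + 1212 = 7992
ΣP(Year 0)·Q(Year 0) = 399×12 + 255×4 = 4788 + 1020 = 5808
Index = 7992 / 5808 × 100 = 137.6033

137.6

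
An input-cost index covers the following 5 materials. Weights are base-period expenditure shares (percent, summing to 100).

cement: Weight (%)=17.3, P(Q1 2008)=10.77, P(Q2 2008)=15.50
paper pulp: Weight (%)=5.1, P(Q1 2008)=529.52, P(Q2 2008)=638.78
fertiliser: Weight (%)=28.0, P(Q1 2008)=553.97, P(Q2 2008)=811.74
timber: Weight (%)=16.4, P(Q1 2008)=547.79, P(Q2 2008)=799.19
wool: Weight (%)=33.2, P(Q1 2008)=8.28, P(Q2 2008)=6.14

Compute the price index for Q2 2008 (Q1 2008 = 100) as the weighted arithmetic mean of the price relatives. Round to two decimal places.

cement: 17.3 × (15.50/10.77) = 17.3 × 1.439183 = 24.8979
paper pulp: 5.1 × (638.78/529.52) = 5.1 × 1.206338 = 6.1523
fertiliser: 28.0 × (811.74/553.97) = 28.0 × 1.465314 = 41.0288
timber: 16.4 × (799.19/547.79) = 16.4 × 1.458935 = 23.9265
wool: 33.2 × (6.14/8.28) = 33.2 × 0.741546 = 24.6193
Index = Σ wᵢ·(p₁ᵢ/p₀ᵢ) = 24.8979 + 6.1523 + 41.0288 + 23.9265 + 24.6193 = 120.6248

120.62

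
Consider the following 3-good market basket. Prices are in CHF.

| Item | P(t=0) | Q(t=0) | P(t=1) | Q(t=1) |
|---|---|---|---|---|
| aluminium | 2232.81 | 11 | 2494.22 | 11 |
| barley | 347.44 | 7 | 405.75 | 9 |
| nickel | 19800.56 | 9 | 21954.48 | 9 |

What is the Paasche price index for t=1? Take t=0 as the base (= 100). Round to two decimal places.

111.07

Paasche price index uses current-period quantities as weights.
ΣP(t=1)·Q(t=1) = 2494.22×11 + 405.75×9 + 21954.48×9 = 27436.42 + 3651.75 + 197590.32 = 228678.49
ΣP(t=0)·Q(t=1) = 2232.81×11 + 347.44×9 + 19800.56×9 = 24560.91 + 3126.96 + 178205.04 = 205892.91
Index = 228678.49 / 205892.91 × 100 = 111.0667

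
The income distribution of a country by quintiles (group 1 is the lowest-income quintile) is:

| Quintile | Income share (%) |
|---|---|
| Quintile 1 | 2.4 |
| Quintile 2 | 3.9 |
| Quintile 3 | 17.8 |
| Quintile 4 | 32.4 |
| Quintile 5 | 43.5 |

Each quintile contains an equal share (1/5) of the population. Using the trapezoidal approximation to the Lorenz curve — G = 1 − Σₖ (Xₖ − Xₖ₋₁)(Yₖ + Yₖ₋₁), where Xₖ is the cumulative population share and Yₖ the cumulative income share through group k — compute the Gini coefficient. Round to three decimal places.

0.443

Cumulative income shares Yₖ: 0.0240, 0.0630, 0.2410, 0.5650, 1.0000
Σ (Xₖ−Xₖ₋₁)(Yₖ+Yₖ₋₁) = (1/5)(0.0240+0.0000) + (1/5)(0.0630+0.0240) + (1/5)(0.2410+0.0630) + (1/5)(0.5650+0.2410) + (1/5)(1.0000+0.5650)
  = 0.0048 + 0.0174 + 0.0608 + 0.1612 + 0.3130 = 0.5572
G = 1 − 0.5572 = 0.4428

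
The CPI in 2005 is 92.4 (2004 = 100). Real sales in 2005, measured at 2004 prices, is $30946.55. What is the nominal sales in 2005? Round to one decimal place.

28594.6

Nominal = Real × (Index/100) = 30946.55 × (92.4/100)
        = 30946.55 × 0.924 = 28594.6122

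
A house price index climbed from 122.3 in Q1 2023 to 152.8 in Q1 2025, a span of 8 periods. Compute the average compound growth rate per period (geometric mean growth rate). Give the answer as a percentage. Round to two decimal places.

2.82%

Growth factor = (152.8/122.3)^(1/8) = (1.249387)^(1/8) = 1.028223
Growth rate = 1.028223 − 1 = 0.028223 = 2.8223%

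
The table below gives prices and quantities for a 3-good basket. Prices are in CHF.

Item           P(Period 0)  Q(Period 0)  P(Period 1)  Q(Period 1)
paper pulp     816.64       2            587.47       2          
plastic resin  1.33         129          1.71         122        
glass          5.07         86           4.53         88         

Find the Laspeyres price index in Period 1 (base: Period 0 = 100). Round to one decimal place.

Laspeyres price index uses base-period quantities as weights.
ΣP(Period 1)·Q(Period 0) = 587.47×2 + 1.71×129 + 4.53×86 = 1174.94 + 220.59 + 389.58 = 1785.11
ΣP(Period 0)·Q(Period 0) = 816.64×2 + 1.33×129 + 5.07×86 = 1633.28 + 171.57 + 436.02 = 2240.87
Index = 1785.11 / 2240.87 × 100 = 79.6615

79.7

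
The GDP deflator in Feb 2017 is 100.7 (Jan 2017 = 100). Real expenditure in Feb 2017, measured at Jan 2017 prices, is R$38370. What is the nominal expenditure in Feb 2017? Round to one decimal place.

38638.6

Nominal = Real × (Index/100) = 38370 × (100.7/100)
        = 38370 × 1.007 = 38638.5900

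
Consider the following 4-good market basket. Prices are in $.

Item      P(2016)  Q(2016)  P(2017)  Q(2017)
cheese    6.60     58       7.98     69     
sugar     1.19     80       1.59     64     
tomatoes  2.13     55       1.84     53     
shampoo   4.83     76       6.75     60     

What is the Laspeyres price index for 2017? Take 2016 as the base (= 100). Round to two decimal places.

Laspeyres price index uses base-period quantities as weights.
ΣP(2017)·Q(2016) = 7.98×58 + 1.59×80 + 1.84×55 + 6.75×76 = 462.84 + 127.2 + 101.2 + 513 = 1204.24
ΣP(2016)·Q(2016) = 6.60×58 + 1.19×80 + 2.13×55 + 4.83×76 = 382.8 + 95.2 + 117.15 + 367.08 = 962.23
Index = 1204.24 / 962.23 × 100 = 125.1510

125.15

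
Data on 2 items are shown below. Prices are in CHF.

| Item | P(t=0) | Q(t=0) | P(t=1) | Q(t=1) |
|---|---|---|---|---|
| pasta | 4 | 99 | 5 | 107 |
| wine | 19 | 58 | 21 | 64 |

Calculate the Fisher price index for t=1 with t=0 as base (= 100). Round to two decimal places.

114.32

Laspeyres component (base-period weights):
ΣP(t=1)Q(t=0) = 5×99 + 21×58 = 495 + 1218 = 1713
ΣP(t=0)Q(t=0) = 4×99 + 19×58 = 396 + 1102 = 1498
L = 1713 / 1498 × 100 = 114.3525
Paasche component (current-period weights):
ΣP(t=1)Q(t=1) = 5×107 + 21×64 = 535 + 1344 = 1879
ΣP(t=0)Q(t=1) = 4×107 + 19×64 = 428 + 1216 = 1644
P = 1879 / 1644 × 100 = 114.2944
Fisher = √(L × P) = √(114.3525 × 114.2944) = 114.3234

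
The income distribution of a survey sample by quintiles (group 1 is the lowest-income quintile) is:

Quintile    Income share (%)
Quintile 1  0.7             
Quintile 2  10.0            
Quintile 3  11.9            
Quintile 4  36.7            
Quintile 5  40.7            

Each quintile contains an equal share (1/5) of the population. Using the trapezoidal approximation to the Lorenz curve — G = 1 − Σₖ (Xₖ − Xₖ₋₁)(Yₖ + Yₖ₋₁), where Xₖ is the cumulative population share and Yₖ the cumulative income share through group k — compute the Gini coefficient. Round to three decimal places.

0.427

Cumulative income shares Yₖ: 0.0070, 0.1070, 0.2260, 0.5930, 1.0000
Σ (Xₖ−Xₖ₋₁)(Yₖ+Yₖ₋₁) = (1/5)(0.0070+0.0000) + (1/5)(0.1070+0.0070) + (1/5)(0.2260+0.1070) + (1/5)(0.5930+0.2260) + (1/5)(1.0000+0.5930)
  = 0.0014 + 0.0228 + 0.0666 + 0.1638 + 0.3186 = 0.5732
G = 1 − 0.5732 = 0.4268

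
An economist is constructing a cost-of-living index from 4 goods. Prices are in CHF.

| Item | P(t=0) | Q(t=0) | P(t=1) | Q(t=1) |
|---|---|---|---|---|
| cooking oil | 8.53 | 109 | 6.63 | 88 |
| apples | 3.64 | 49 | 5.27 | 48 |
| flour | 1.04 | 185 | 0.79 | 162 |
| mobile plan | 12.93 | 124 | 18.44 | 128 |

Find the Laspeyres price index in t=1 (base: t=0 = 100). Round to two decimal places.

Laspeyres price index uses base-period quantities as weights.
ΣP(t=1)·Q(t=0) = 6.63×109 + 5.27×49 + 0.79×185 + 18.44×124 = 722.67 + 258.23 + 146.15 + 2286.56 = 3413.61
ΣP(t=0)·Q(t=0) = 8.53×109 + 3.64×49 + 1.04×185 + 12.93×124 = 929.77 + 178.36 + 192.4 + 1603.32 = 2903.85
Index = 3413.61 / 2903.85 × 100 = 117.5546

117.55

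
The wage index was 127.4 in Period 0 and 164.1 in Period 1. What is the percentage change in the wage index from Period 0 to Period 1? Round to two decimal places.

Change = (164.1 − 127.4) / 127.4 × 100
       = 36.7 / 127.4 × 100 = 28.8069%

28.81%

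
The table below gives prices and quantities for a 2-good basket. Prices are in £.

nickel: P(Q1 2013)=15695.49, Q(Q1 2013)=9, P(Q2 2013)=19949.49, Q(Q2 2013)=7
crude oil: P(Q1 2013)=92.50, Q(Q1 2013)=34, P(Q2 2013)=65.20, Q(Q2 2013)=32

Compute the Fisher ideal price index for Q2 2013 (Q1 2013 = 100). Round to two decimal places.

Laspeyres component (base-period weights):
ΣP(Q2 2013)Q(Q1 2013) = 19949.49×9 + 65.20×34 = 179545.41 + 2216.8 = 181762.21
ΣP(Q1 2013)Q(Q1 2013) = 15695.49×9 + 92.50×34 = 141259.41 + 3145 = 144404.41
L = 181762.21 / 144404.41 × 100 = 125.8703
Paasche component (current-period weights):
ΣP(Q2 2013)Q(Q2 2013) = 19949.49×7 + 65.20×32 = 139646.43 + 2086.4 = 141732.83
ΣP(Q1 2013)Q(Q2 2013) = 15695.49×7 + 92.50×32 = 109868.43 + 2960 = 112828.43
P = 141732.83 / 112828.43 × 100 = 125.6180
Fisher = √(L × P) = √(125.8703 × 125.6180) = 125.7441

125.74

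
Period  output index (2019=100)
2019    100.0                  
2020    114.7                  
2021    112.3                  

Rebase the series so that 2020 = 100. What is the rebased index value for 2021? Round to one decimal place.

Rebased(2021) = 112.3 / 114.7 × 100 = 97.9076

97.9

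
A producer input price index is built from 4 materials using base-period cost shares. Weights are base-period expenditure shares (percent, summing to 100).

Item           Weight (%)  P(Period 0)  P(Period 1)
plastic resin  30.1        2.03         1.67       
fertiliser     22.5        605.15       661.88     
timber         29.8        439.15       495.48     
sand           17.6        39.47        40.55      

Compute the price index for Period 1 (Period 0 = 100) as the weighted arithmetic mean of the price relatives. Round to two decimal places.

plastic resin: 30.1 × (1.67/2.03) = 30.1 × 0.822660 = 24.7621
fertiliser: 22.5 × (661.88/605.15) = 22.5 × 1.093745 = 24.6093
timber: 29.8 × (495.48/439.15) = 29.8 × 1.128271 = 33.6225
sand: 17.6 × (40.55/39.47) = 17.6 × 1.027363 = 18.0816
Index = Σ wᵢ·(p₁ᵢ/p₀ᵢ) = 24.7621 + 24.6093 + 33.6225 + 18.0816 = 101.0754

101.08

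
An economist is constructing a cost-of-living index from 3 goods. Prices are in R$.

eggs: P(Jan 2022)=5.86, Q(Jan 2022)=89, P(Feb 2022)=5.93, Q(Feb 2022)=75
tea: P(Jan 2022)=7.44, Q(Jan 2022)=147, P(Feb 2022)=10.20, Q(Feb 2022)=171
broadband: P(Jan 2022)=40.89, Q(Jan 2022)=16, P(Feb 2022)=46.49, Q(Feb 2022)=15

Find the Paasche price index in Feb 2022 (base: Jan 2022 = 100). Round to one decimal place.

124.1

Paasche price index uses current-period quantities as weights.
ΣP(Feb 2022)·Q(Feb 2022) = 5.93×75 + 10.20×171 + 46.49×15 = 444.75 + 1744.2 + 697.35 = 2886.3
ΣP(Jan 2022)·Q(Feb 2022) = 5.86×75 + 7.44×171 + 40.89×15 = 439.5 + 1272.24 + 613.35 = 2325.09
Index = 2886.3 / 2325.09 × 100 = 124.1371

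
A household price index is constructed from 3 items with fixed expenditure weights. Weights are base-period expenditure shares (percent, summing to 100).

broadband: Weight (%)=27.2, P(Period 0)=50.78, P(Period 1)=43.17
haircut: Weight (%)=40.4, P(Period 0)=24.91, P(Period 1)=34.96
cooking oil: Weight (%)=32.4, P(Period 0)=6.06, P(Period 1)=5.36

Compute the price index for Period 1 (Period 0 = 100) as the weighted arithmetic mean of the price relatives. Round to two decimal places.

108.48

broadband: 27.2 × (43.17/50.78) = 27.2 × 0.850138 = 23.1237
haircut: 40.4 × (34.96/24.91) = 40.4 × 1.403452 = 56.6995
cooking oil: 32.4 × (5.36/6.06) = 32.4 × 0.884488 = 28.6574
Index = Σ wᵢ·(p₁ᵢ/p₀ᵢ) = 23.1237 + 56.6995 + 28.6574 = 108.4807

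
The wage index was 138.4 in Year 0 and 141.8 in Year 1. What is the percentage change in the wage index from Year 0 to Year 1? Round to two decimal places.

2.46%

Change = (141.8 − 138.4) / 138.4 × 100
       = 3.4 / 138.4 × 100 = 2.4566%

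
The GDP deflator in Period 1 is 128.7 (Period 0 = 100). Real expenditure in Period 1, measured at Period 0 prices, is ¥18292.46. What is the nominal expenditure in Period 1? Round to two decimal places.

Nominal = Real × (Index/100) = 18292.46 × (128.7/100)
        = 18292.46 × 1.287 = 23542.3960

23542.40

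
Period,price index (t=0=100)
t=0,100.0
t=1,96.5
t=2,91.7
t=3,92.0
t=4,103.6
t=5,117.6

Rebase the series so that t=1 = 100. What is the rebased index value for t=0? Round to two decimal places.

103.63

Rebased(t=0) = 100.0 / 96.5 × 100 = 103.6269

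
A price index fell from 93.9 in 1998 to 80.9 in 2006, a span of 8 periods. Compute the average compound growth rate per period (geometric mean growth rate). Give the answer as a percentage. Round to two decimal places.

Growth factor = (80.9/93.9)^(1/8) = (0.861555)^(1/8) = 0.981545
Growth rate = 0.981545 − 1 = -0.018455 = -1.8455%

-1.85%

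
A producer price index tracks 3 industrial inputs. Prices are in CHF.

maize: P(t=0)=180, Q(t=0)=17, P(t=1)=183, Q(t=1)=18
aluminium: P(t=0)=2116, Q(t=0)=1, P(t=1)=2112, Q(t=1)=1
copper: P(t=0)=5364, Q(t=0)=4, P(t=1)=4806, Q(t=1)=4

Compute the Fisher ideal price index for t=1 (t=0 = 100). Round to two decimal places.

91.83

Laspeyres component (base-period weights):
ΣP(t=1)Q(t=0) = 183×17 + 2112×1 + 4806×4 = 3111 + 2112 + 19224 = 24447
ΣP(t=0)Q(t=0) = 180×17 + 2116×1 + 5364×4 = 3060 + 2116 + 21456 = 26632
L = 24447 / 26632 × 100 = 91.7956
Paasche component (current-period weights):
ΣP(t=1)Q(t=1) = 183×18 + 2112×1 + 4806×4 = 3294 + 2112 + 19224 = 24630
ΣP(t=0)Q(t=1) = 180×18 + 2116×1 + 5364×4 = 3240 + 2116 + 21456 = 26812
P = 24630 / 26812 × 100 = 91.8619
Fisher = √(L × P) = √(91.7956 × 91.8619) = 91.8287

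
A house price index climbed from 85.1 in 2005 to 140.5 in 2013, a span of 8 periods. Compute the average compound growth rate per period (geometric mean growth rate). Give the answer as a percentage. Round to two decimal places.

Growth factor = (140.5/85.1)^(1/8) = (1.650999)^(1/8) = 1.064678
Growth rate = 1.064678 − 1 = 0.064678 = 6.4678%

6.47%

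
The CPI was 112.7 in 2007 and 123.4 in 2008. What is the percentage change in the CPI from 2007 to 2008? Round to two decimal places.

Change = (123.4 − 112.7) / 112.7 × 100
       = 10.7 / 112.7 × 100 = 9.4942%

9.49%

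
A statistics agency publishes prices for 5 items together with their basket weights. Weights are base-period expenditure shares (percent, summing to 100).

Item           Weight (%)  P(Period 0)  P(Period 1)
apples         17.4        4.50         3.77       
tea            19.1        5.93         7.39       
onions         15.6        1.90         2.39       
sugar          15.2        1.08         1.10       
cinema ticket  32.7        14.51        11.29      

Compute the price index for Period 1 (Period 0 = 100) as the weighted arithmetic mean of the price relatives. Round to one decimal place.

98.9

apples: 17.4 × (3.77/4.50) = 17.4 × 0.837778 = 14.5773
tea: 19.1 × (7.39/5.93) = 19.1 × 1.246206 = 23.8025
onions: 15.6 × (2.39/1.90) = 15.6 × 1.257895 = 19.6232
sugar: 15.2 × (1.10/1.08) = 15.2 × 1.018519 = 15.4815
cinema ticket: 32.7 × (11.29/14.51) = 32.7 × 0.778084 = 25.4433
Index = Σ wᵢ·(p₁ᵢ/p₀ᵢ) = 14.5773 + 23.8025 + 19.6232 + 15.4815 + 25.4433 = 98.9279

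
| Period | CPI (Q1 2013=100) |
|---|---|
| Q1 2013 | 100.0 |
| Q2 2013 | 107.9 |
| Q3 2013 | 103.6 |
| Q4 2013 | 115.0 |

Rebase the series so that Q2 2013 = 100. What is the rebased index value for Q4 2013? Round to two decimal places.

Rebased(Q4 2013) = 115.0 / 107.9 × 100 = 106.5802

106.58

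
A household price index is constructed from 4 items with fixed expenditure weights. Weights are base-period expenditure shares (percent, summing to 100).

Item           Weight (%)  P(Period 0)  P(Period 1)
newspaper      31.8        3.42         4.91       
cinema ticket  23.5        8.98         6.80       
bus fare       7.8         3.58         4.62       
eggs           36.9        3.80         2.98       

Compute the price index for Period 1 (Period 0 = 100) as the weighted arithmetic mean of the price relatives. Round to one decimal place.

102.5

newspaper: 31.8 × (4.91/3.42) = 31.8 × 1.435673 = 45.6544
cinema ticket: 23.5 × (6.80/8.98) = 23.5 × 0.757238 = 17.7951
bus fare: 7.8 × (4.62/3.58) = 7.8 × 1.290503 = 10.0659
eggs: 36.9 × (2.98/3.80) = 36.9 × 0.784211 = 28.9374
Index = Σ wᵢ·(p₁ᵢ/p₀ᵢ) = 45.6544 + 17.7951 + 10.0659 + 28.9374 = 102.4528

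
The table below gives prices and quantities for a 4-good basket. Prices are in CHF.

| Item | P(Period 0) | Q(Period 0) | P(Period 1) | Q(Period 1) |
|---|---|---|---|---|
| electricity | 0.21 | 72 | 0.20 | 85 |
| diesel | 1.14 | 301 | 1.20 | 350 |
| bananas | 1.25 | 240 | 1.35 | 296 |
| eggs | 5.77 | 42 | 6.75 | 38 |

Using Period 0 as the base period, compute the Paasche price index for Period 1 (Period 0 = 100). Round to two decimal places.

108.65

Paasche price index uses current-period quantities as weights.
ΣP(Period 1)·Q(Period 1) = 0.20×85 + 1.20×350 + 1.35×296 + 6.75×38 = 17 + 420 + 399.6 + 256.5 = 1093.1
ΣP(Period 0)·Q(Period 1) = 0.21×85 + 1.14×350 + 1.25×296 + 5.77×38 = 17.85 + 399 + 370 + 219.26 = 1006.11
Index = 1093.1 / 1006.11 × 100 = 108.6462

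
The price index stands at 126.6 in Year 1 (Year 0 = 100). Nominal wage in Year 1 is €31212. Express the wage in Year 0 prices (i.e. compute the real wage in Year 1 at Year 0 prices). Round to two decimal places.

24654.03

Real = Nominal ÷ (Index/100) = 31212 ÷ (126.6/100)
     = 31212 ÷ 1.266 = 24654.0284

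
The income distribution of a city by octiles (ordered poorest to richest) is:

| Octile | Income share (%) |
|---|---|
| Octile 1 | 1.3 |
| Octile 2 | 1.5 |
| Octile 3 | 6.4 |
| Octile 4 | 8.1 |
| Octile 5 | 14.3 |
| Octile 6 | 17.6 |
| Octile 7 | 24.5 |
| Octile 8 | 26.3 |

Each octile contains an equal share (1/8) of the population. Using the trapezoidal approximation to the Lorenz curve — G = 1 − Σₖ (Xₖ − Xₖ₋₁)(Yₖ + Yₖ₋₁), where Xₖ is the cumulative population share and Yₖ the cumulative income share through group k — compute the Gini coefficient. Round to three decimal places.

0.412

Cumulative income shares Yₖ: 0.0130, 0.0280, 0.0920, 0.1730, 0.3160, 0.4920, 0.7370, 1.0000
Σ (Xₖ−Xₖ₋₁)(Yₖ+Yₖ₋₁) = (1/8)(0.0130+0.0000) + (1/8)(0.0280+0.0130) + (1/8)(0.0920+0.0280) + (1/8)(0.1730+0.0920) + (1/8)(0.3160+0.1730) + (1/8)(0.4920+0.3160) + (1/8)(0.7370+0.4920) + (1/8)(1.0000+0.7370)
  = 0.0016 + 0.0051 + 0.0150 + 0.0331 + 0.0611 + 0.1010 + 0.1536 + 0.2171 = 0.5877
G = 1 − 0.5877 = 0.4123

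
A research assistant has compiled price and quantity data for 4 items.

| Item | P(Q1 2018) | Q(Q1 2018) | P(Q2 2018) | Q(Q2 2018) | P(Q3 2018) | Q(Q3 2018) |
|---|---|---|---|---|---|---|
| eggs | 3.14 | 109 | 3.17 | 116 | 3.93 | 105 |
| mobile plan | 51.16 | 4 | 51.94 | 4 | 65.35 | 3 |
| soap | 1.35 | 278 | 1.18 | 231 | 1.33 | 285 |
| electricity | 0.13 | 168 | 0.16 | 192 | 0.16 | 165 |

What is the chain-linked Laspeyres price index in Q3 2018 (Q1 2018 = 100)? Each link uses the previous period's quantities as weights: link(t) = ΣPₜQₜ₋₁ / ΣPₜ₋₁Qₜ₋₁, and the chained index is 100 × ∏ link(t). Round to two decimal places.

Link Q1 2018→Q2 2018:
ΣP(Q2 2018)Q(Q1 2018) = 3.17×109 + 51.94×4 + 1.18×278 + 0.16×168 = 345.53 + 207.76 + 328.04 + 26.88 = 908.21
ΣP(Q1 2018)Q(Q1 2018) = 3.14×109 + 51.16×4 + 1.35×278 + 0.13×168 = 342.26 + 204.64 + 375.3 + 21.84 = 944.04
link = 908.21/944.04 = 0.962046
Link Q2 2018→Q3 2018:
ΣP(Q3 2018)Q(Q2 2018) = 3.93×116 + 65.35×4 + 1.33×231 + 0.16×192 = 455.88 + 261.4 + 307.23 + 30.72 = 1055.23
ΣP(Q2 2018)Q(Q2 2018) = 3.17×116 + 51.94×4 + 1.18×231 + 0.16×192 = 367.72 + 207.76 + 272.58 + 30.72 = 878.78
link = 1055.23/878.78 = 1.200790
Chained index = 100 × 0.962046 × 1.200790 = 115.5215

115.52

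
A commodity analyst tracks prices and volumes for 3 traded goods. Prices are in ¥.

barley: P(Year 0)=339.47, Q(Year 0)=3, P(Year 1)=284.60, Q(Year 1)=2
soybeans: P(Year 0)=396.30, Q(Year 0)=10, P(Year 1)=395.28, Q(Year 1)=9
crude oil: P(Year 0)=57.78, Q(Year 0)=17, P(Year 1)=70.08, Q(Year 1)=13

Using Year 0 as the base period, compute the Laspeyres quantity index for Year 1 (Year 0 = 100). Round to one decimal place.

Laspeyres quantity index uses base-period prices as weights.
ΣP(Year 0)·Q(Year 1) = 339.47×2 + 396.30×9 + 57.78×13 = 678.94 + 3566.7 + 751.14 = 4996.78
ΣP(Year 0)·Q(Year 0) = 339.47×3 + 396.30×10 + 57.78×17 = 1018.41 + 3963 + 982.26 = 5963.67
Index = 4996.78 / 5963.67 × 100 = 83.7870

83.8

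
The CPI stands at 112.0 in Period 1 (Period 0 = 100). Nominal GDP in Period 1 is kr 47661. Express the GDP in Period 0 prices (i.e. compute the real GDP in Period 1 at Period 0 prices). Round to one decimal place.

Real = Nominal ÷ (Index/100) = 47661 ÷ (112.0/100)
     = 47661 ÷ 1.120 = 42554.4643

42554.5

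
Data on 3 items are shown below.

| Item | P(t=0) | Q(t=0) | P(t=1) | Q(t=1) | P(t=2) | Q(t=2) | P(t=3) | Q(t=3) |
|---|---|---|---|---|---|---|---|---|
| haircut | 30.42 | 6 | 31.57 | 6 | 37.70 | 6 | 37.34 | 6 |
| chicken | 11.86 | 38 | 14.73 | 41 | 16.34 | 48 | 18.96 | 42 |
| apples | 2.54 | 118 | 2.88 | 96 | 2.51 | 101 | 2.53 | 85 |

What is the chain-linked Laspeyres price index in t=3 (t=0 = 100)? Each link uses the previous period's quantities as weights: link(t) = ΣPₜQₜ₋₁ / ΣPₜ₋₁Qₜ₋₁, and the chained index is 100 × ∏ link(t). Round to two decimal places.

136.40

Link t=0→t=1:
ΣP(t=1)Q(t=0) = 31.57×6 + 14.73×38 + 2.88×118 = 189.42 + 559.74 + 339.84 = 1089
ΣP(t=0)Q(t=0) = 30.42×6 + 11.86×38 + 2.54×118 = 182.52 + 450.68 + 299.72 = 932.92
link = 1089/932.92 = 1.167303
Link t=1→t=2:
ΣP(t=2)Q(t=1) = 37.70×6 + 16.34×41 + 2.51×96 = 226.2 + 669.94 + 240.96 = 1137.1
ΣP(t=1)Q(t=1) = 31.57×6 + 14.73×41 + 2.88×96 = 189.42 + 603.93 + 276.48 = 1069.83
link = 1137.1/1069.83 = 1.062879
Link t=2→t=3:
ΣP(t=3)Q(t=2) = 37.34×6 + 18.96×48 + 2.53×101 = 224.04 + 910.08 + 255.53 = 1389.65
ΣP(t=2)Q(t=2) = 37.70×6 + 16.34×48 + 2.51×101 = 226.2 + 784.32 + 253.51 = 1264.03
link = 1389.65/1264.03 = 1.099381
Chained index = 100 × 1.167303 × 1.062879 × 1.099381 = 136.4003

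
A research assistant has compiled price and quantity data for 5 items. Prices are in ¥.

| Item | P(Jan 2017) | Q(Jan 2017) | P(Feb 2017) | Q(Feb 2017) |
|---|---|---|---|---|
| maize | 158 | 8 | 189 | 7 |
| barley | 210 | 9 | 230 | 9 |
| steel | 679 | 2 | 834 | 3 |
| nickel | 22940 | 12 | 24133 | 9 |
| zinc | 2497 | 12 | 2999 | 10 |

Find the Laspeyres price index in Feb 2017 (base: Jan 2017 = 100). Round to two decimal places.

106.80

Laspeyres price index uses base-period quantities as weights.
ΣP(Feb 2017)·Q(Jan 2017) = 189×8 + 230×9 + 834×2 + 24133×12 + 2999×12 = 1512 + 2070 + 1668 + 289596 + 35988 = 330834
ΣP(Jan 2017)·Q(Jan 2017) = 158×8 + 210×9 + 679×2 + 22940×12 + 2497×12 = 1264 + 1890 + 1358 + 275280 + 29964 = 309756
Index = 330834 / 309756 × 100 = 106.8047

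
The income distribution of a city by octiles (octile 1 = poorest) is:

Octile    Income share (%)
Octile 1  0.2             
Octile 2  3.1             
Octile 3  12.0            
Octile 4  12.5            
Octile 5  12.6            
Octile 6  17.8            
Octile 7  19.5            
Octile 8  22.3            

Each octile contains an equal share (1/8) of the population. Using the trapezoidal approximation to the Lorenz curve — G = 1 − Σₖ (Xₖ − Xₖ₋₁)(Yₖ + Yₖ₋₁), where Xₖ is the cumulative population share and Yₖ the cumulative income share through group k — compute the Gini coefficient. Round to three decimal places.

0.318

Cumulative income shares Yₖ: 0.0020, 0.0330, 0.1530, 0.2780, 0.4040, 0.5820, 0.7770, 1.0000
Σ (Xₖ−Xₖ₋₁)(Yₖ+Yₖ₋₁) = (1/8)(0.0020+0.0000) + (1/8)(0.0330+0.0020) + (1/8)(0.1530+0.0330) + (1/8)(0.2780+0.1530) + (1/8)(0.4040+0.2780) + (1/8)(0.5820+0.4040) + (1/8)(0.7770+0.5820) + (1/8)(1.0000+0.7770)
  = 0.0003 + 0.0044 + 0.0232 + 0.0539 + 0.0853 + 0.1233 + 0.1699 + 0.2221 = 0.6823
G = 1 − 0.6823 = 0.3177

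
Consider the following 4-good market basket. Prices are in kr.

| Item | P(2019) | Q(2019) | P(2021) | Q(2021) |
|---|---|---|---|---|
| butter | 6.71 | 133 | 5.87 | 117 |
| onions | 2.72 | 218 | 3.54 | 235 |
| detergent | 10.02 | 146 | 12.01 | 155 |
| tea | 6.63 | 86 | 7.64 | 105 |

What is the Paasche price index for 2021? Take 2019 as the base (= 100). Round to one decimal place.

113.9

Paasche price index uses current-period quantities as weights.
ΣP(2021)·Q(2021) = 5.87×117 + 3.54×235 + 12.01×155 + 7.64×105 = 686.79 + 831.9 + 1861.55 + 802.2 = 4182.44
ΣP(2019)·Q(2021) = 6.71×117 + 2.72×235 + 10.02×155 + 6.63×105 = 785.07 + 639.2 + 1553.1 + 696.15 = 3673.52
Index = 4182.44 / 3673.52 × 100 = 113.8537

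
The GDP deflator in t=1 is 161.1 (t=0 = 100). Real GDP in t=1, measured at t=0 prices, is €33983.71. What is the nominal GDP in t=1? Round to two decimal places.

Nominal = Real × (Index/100) = 33983.71 × (161.1/100)
        = 33983.71 × 1.611 = 54747.7568

54747.76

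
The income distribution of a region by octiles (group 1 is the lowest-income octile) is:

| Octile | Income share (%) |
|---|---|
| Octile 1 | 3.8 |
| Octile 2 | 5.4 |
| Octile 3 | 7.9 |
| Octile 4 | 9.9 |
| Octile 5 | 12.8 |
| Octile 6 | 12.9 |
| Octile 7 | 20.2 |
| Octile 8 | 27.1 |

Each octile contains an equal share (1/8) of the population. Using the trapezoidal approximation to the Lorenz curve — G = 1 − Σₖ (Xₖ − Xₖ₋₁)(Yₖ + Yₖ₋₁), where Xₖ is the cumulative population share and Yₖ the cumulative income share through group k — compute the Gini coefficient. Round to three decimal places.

Cumulative income shares Yₖ: 0.0380, 0.0920, 0.1710, 0.2700, 0.3980, 0.5270, 0.7290, 1.0000
Σ (Xₖ−Xₖ₋₁)(Yₖ+Yₖ₋₁) = (1/8)(0.0380+0.0000) + (1/8)(0.0920+0.0380) + (1/8)(0.1710+0.0920) + (1/8)(0.2700+0.1710) + (1/8)(0.3980+0.2700) + (1/8)(0.5270+0.3980) + (1/8)(0.7290+0.5270) + (1/8)(1.0000+0.7290)
  = 0.0047 + 0.0163 + 0.0329 + 0.0551 + 0.0835 + 0.1156 + 0.1570 + 0.2161 = 0.6813
G = 1 − 0.6813 = 0.3187

0.319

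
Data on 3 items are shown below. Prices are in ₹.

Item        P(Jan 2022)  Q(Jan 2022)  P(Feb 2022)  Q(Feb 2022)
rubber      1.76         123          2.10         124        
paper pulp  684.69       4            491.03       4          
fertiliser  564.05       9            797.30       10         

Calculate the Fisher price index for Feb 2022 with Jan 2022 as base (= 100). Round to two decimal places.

Laspeyres component (base-period weights):
ΣP(Feb 2022)Q(Jan 2022) = 2.10×123 + 491.03×4 + 797.30×9 = 258.3 + 1964.12 + 7175.7 = 9398.12
ΣP(Jan 2022)Q(Jan 2022) = 1.76×123 + 684.69×4 + 564.05×9 = 216.48 + 2738.76 + 5076.45 = 8031.69
L = 9398.12 / 8031.69 × 100 = 117.0130
Paasche component (current-period weights):
ΣP(Feb 2022)Q(Feb 2022) = 2.10×124 + 491.03×4 + 797.30×10 = 260.4 + 1964.12 + 7973 = 10197.52
ΣP(Jan 2022)Q(Feb 2022) = 1.76×124 + 684.69×4 + 564.05×10 = 218.24 + 2738.76 + 5640.5 = 8597.5
P = 10197.52 / 8597.5 × 100 = 118.6103
Fisher = √(L × P) = √(117.0130 × 118.6103) = 117.8089

117.81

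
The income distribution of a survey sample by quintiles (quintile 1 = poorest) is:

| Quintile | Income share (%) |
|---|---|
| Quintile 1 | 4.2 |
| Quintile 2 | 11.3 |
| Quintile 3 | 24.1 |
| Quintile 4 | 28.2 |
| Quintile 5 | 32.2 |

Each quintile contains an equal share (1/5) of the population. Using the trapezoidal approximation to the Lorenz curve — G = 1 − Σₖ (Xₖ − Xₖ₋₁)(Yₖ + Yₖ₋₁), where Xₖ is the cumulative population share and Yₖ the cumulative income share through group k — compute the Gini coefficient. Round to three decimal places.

Cumulative income shares Yₖ: 0.0420, 0.1550, 0.3960, 0.6780, 1.0000
Σ (Xₖ−Xₖ₋₁)(Yₖ+Yₖ₋₁) = (1/5)(0.0420+0.0000) + (1/5)(0.1550+0.0420) + (1/5)(0.3960+0.1550) + (1/5)(0.6780+0.3960) + (1/5)(1.0000+0.6780)
  = 0.0084 + 0.0394 + 0.1102 + 0.2148 + 0.3356 = 0.7084
G = 1 − 0.7084 = 0.2916

0.292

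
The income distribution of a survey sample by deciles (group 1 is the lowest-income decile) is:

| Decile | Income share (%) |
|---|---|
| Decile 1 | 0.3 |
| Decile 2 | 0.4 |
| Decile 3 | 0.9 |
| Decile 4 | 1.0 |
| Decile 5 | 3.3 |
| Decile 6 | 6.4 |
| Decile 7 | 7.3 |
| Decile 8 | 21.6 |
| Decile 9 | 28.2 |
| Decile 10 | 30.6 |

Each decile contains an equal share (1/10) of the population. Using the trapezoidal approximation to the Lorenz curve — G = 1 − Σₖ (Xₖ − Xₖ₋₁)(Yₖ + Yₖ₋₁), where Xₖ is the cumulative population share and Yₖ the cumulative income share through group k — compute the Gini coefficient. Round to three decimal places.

0.593

Cumulative income shares Yₖ: 0.0030, 0.0070, 0.0160, 0.0260, 0.0590, 0.1230, 0.1960, 0.4120, 0.6940, 1.0000
Σ (Xₖ−Xₖ₋₁)(Yₖ+Yₖ₋₁) = (1/10)(0.0030+0.0000) + (1/10)(0.0070+0.0030) + (1/10)(0.0160+0.0070) + (1/10)(0.0260+0.0160) + (1/10)(0.0590+0.0260) + (1/10)(0.1230+0.0590) + (1/10)(0.1960+0.1230) + (1/10)(0.4120+0.1960) + (1/10)(0.6940+0.4120) + (1/10)(1.0000+0.6940)
  = 0.0003 + 0.0010 + 0.0023 + 0.0042 + 0.0085 + 0.0182 + 0.0319 + 0.0608 + 0.1106 + 0.1694 = 0.4072
G = 1 − 0.4072 = 0.5928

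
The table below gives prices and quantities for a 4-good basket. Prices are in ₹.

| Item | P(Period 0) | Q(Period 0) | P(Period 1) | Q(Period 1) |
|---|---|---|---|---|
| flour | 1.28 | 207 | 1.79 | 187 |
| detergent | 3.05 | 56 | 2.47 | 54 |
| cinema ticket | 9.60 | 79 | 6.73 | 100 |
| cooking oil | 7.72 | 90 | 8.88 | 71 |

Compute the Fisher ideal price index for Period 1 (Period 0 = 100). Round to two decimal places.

94.99

Laspeyres component (base-period weights):
ΣP(Period 1)Q(Period 0) = 1.79×207 + 2.47×56 + 6.73×79 + 8.88×90 = 370.53 + 138.32 + 531.67 + 799.2 = 1839.72
ΣP(Period 0)Q(Period 0) = 1.28×207 + 3.05×56 + 9.60×79 + 7.72×90 = 264.96 + 170.8 + 758.4 + 694.8 = 1888.96
L = 1839.72 / 1888.96 × 100 = 97.3933
Paasche component (current-period weights):
ΣP(Period 1)Q(Period 1) = 1.79×187 + 2.47×54 + 6.73×100 + 8.88×71 = 334.73 + 133.38 + 673 + 630.48 = 1771.59
ΣP(Period 0)Q(Period 1) = 1.28×187 + 3.05×54 + 9.60×100 + 7.72×71 = 239.36 + 164.7 + 960 + 548.12 = 1912.18
P = 1771.59 / 1912.18 × 100 = 92.6477
Fisher = √(L × P) = √(97.3933 × 92.6477) = 94.9908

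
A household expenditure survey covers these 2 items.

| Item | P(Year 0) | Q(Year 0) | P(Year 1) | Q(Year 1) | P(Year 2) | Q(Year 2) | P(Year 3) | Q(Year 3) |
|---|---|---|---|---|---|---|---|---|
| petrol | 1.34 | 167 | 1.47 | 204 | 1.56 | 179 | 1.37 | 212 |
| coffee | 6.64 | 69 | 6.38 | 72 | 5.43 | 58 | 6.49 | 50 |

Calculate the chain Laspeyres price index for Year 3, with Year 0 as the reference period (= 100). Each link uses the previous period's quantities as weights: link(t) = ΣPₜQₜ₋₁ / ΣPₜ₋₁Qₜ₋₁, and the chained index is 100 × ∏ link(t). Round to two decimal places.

98.27

Link Year 0→Year 1:
ΣP(Year 1)Q(Year 0) = 1.47×167 + 6.38×69 = 245.49 + 440.22 = 685.71
ΣP(Year 0)Q(Year 0) = 1.34×167 + 6.64×69 = 223.78 + 458.16 = 681.94
link = 685.71/681.94 = 1.005528
Link Year 1→Year 2:
ΣP(Year 2)Q(Year 1) = 1.56×204 + 5.43×72 = 318.24 + 390.96 = 709.2
ΣP(Year 1)Q(Year 1) = 1.47×204 + 6.38×72 = 299.88 + 459.36 = 759.24
link = 709.2/759.24 = 0.934092
Link Year 2→Year 3:
ΣP(Year 3)Q(Year 2) = 1.37×179 + 6.49×58 = 245.23 + 376.42 = 621.65
ΣP(Year 2)Q(Year 2) = 1.56×179 + 5.43×58 = 279.24 + 314.94 = 594.18
link = 621.65/594.18 = 1.046232
Chained index = 100 × 1.005528 × 0.934092 × 1.046232 = 98.2679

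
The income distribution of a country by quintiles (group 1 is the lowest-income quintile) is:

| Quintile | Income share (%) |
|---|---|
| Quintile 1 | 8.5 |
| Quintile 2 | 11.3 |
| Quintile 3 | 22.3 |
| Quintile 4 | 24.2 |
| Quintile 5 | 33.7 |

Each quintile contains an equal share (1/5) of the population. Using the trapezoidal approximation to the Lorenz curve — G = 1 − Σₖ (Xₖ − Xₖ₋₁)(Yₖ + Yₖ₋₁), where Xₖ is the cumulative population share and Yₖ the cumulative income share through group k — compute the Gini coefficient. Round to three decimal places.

0.253

Cumulative income shares Yₖ: 0.0850, 0.1980, 0.4210, 0.6630, 1.0000
Σ (Xₖ−Xₖ₋₁)(Yₖ+Yₖ₋₁) = (1/5)(0.0850+0.0000) + (1/5)(0.1980+0.0850) + (1/5)(0.4210+0.1980) + (1/5)(0.6630+0.4210) + (1/5)(1.0000+0.6630)
  = 0.0170 + 0.0566 + 0.1238 + 0.2168 + 0.3326 = 0.7468
G = 1 − 0.7468 = 0.2532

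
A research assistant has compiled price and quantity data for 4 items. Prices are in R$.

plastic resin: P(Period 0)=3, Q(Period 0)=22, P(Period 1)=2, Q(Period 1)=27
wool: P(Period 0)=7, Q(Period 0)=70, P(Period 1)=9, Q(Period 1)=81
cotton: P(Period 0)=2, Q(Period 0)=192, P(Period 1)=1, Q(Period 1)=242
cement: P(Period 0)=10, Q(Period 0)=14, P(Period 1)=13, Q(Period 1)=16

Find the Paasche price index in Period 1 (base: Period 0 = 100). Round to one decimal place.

95.4

Paasche price index uses current-period quantities as weights.
ΣP(Period 1)·Q(Period 1) = 2×27 + 9×81 + 1×242 + 13×16 = 54 + 729 + 242 + 208 = 1233
ΣP(Period 0)·Q(Period 1) = 3×27 + 7×81 + 2×242 + 10×16 = 81 + 567 + 484 + 160 = 1292
Index = 1233 / 1292 × 100 = 95.4334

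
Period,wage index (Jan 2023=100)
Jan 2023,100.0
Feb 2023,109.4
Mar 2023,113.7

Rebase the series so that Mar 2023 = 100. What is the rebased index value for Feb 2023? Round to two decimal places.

Rebased(Feb 2023) = 109.4 / 113.7 × 100 = 96.2181

96.22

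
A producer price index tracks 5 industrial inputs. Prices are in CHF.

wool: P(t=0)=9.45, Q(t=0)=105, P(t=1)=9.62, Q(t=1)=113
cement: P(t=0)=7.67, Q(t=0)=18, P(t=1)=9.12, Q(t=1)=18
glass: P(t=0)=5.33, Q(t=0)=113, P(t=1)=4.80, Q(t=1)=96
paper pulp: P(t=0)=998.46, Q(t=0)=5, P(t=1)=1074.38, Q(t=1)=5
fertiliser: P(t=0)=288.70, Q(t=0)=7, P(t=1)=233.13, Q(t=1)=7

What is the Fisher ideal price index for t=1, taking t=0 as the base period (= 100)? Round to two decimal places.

Laspeyres component (base-period weights):
ΣP(t=1)Q(t=0) = 9.62×105 + 9.12×18 + 4.80×113 + 1074.38×5 + 233.13×7 = 1010.1 + 164.16 + 542.4 + 5371.9 + 1631.91 = 8720.47
ΣP(t=0)Q(t=0) = 9.45×105 + 7.67×18 + 5.33×113 + 998.46×5 + 288.70×7 = 992.25 + 138.06 + 602.29 + 4992.3 + 2020.9 = 8745.8
L = 8720.47 / 8745.8 × 100 = 99.7104
Paasche component (current-period weights):
ΣP(t=1)Q(t=1) = 9.62×113 + 9.12×18 + 4.80×96 + 1074.38×5 + 233.13×7 = 1087.06 + 164.16 + 460.8 + 5371.9 + 1631.91 = 8715.83
ΣP(t=0)Q(t=1) = 9.45×113 + 7.67×18 + 5.33×96 + 998.46×5 + 288.70×7 = 1067.85 + 138.06 + 511.68 + 4992.3 + 2020.9 = 8730.79
P = 8715.83 / 8730.79 × 100 = 99.8287
Fisher = √(L × P) = √(99.7104 × 99.8287) = 99.7695

99.77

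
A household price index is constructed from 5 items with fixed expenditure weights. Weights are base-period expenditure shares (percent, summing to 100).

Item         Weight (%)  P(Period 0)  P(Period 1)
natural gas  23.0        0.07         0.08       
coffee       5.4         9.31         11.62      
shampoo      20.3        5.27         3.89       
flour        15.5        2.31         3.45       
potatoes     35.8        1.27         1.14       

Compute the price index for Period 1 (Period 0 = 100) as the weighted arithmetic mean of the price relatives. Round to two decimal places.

103.29

natural gas: 23.0 × (0.08/0.07) = 23.0 × 1.142857 = 26.2857
coffee: 5.4 × (11.62/9.31) = 5.4 × 1.248120 = 6.7398
shampoo: 20.3 × (3.89/5.27) = 20.3 × 0.738140 = 14.9843
flour: 15.5 × (3.45/2.31) = 15.5 × 1.493506 = 23.1494
potatoes: 35.8 × (1.14/1.27) = 35.8 × 0.897638 = 32.1354
Index = Σ wᵢ·(p₁ᵢ/p₀ᵢ) = 26.2857 + 6.7398 + 14.9843 + 23.1494 + 32.1354 = 103.2946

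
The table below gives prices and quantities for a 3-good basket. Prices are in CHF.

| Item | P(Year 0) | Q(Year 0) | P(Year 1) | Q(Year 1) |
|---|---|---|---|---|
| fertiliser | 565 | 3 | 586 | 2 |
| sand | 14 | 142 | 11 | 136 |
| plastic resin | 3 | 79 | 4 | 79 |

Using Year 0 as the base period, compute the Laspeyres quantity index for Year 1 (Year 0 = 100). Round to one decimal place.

Laspeyres quantity index uses base-period prices as weights.
ΣP(Year 0)·Q(Year 1) = 565×2 + 14×136 + 3×79 = 1130 + 1904 + 237 = 3271
ΣP(Year 0)·Q(Year 0) = 565×3 + 14×142 + 3×79 = 1695 + 1988 + 237 = 3920
Index = 3271 / 3920 × 100 = 83.4439

83.4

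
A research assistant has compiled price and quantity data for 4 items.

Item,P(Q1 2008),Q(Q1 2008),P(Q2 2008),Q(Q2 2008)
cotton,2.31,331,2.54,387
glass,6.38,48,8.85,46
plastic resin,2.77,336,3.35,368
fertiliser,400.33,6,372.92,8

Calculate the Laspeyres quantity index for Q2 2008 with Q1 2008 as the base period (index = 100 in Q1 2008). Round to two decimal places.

122.84

Laspeyres quantity index uses base-period prices as weights.
ΣP(Q1 2008)·Q(Q2 2008) = 2.31×387 + 6.38×46 + 2.77×368 + 400.33×8 = 893.97 + 293.48 + 1019.36 + 3202.64 = 5409.45
ΣP(Q1 2008)·Q(Q1 2008) = 2.31×331 + 6.38×48 + 2.77×336 + 400.33×6 = 764.61 + 306.24 + 930.72 + 2401.98 = 4403.55
Index = 5409.45 / 4403.55 × 100 = 122.8429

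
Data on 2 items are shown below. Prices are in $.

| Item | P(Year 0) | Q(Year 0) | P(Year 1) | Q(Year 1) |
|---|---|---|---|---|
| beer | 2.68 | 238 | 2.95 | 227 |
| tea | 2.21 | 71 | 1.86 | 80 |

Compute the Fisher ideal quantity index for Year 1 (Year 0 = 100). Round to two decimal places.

Laspeyres component (base-period weights):
ΣP(Year 0)Q(Year 1) = 2.68×227 + 2.21×80 = 608.36 + 176.8 = 785.16
ΣP(Year 0)Q(Year 0) = 2.68×238 + 2.21×71 = 637.84 + 156.91 = 794.75
L = 785.16 / 794.75 × 100 = 98.7933
Paasche component (current-period weights):
ΣP(Year 1)Q(Year 1) = 2.95×227 + 1.86×80 = 669.65 + 148.8 = 818.45
ΣP(Year 1)Q(Year 0) = 2.95×238 + 1.86×71 = 702.1 + 132.06 = 834.16
P = 818.45 / 834.16 × 100 = 98.1167
Fisher = √(L × P) = √(98.7933 × 98.1167) = 98.4544

98.45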